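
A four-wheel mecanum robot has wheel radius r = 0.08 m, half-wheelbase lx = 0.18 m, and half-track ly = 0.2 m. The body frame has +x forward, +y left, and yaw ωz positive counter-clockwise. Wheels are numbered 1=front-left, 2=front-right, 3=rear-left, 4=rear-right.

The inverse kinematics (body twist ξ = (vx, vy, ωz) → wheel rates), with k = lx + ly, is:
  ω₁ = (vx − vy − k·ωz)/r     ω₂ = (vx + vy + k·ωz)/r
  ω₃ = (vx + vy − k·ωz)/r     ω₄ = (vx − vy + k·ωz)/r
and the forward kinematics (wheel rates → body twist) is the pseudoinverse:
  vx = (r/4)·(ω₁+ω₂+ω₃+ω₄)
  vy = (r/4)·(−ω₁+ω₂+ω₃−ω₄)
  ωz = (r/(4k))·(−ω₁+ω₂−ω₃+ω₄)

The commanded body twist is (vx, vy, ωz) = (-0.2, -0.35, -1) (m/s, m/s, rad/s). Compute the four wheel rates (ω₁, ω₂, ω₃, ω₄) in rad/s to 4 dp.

k = lx + ly = 0.18 + 0.2 = 0.3800;  k·ωz = 0.3800·-1 = -0.3800
ω₁ (FL) = (vx − vy − k·ωz)/r = 0.5300/0.08 = 6.6250
ω₂ (FR) = (vx + vy + k·ωz)/r = -0.9300/0.08 = -11.6250
ω₃ (RL) = (vx + vy − k·ωz)/r = -0.1700/0.08 = -2.1250
ω₄ (RR) = (vx − vy + k·ωz)/r = -0.2300/0.08 = -2.8750

(6.6250, -11.6250, -2.1250, -2.8750)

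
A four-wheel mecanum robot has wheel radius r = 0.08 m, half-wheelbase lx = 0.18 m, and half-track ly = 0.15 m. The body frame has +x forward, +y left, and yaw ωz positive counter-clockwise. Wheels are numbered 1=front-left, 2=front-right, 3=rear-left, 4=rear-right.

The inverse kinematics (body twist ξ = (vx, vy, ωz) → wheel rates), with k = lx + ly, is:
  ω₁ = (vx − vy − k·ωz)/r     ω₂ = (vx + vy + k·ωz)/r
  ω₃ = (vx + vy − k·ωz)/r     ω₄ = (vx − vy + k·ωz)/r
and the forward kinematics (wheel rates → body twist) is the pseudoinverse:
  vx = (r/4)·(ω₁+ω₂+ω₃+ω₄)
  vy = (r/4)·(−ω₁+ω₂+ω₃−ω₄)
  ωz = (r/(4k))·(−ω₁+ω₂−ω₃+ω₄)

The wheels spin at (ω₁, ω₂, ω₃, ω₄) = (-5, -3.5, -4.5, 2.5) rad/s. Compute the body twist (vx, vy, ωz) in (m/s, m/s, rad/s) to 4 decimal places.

k = lx + ly = 0.18 + 0.15 = 0.3300
ω₁+ω₂+ω₃+ω₄ = -10.5000  →  vx = (0.08/4)·-10.5000 = -0.2100
−ω₁+ω₂+ω₃−ω₄ = -5.5000  →  vy = (0.08/4)·-5.5000 = -0.1100
−ω₁+ω₂−ω₃+ω₄ = 8.5000  →  ωz = (0.08/1.3200)·8.5000 = 0.5152

(-0.2100, -0.1100, 0.5152)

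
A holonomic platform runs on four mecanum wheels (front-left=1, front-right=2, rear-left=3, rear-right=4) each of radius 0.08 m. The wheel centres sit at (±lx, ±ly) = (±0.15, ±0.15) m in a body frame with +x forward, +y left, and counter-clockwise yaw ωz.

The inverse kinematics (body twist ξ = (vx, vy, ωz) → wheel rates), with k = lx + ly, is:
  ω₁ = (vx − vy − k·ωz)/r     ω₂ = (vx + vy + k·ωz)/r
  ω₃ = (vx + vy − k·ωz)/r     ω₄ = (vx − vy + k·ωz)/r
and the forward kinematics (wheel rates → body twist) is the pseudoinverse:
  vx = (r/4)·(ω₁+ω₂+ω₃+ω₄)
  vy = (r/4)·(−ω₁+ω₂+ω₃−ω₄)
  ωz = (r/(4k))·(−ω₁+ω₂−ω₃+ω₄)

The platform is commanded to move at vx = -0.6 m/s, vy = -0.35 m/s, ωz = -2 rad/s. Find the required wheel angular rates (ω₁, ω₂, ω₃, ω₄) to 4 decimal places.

k = lx + ly = 0.15 + 0.15 = 0.3000;  k·ωz = 0.3000·-2 = -0.6000
ω₁ (FL) = (vx − vy − k·ωz)/r = 0.3500/0.08 = 4.3750
ω₂ (FR) = (vx + vy + k·ωz)/r = -1.5500/0.08 = -19.3750
ω₃ (RL) = (vx + vy − k·ωz)/r = -0.3500/0.08 = -4.3750
ω₄ (RR) = (vx − vy + k·ωz)/r = -0.8500/0.08 = -10.6250

(4.3750, -19.3750, -4.3750, -10.6250)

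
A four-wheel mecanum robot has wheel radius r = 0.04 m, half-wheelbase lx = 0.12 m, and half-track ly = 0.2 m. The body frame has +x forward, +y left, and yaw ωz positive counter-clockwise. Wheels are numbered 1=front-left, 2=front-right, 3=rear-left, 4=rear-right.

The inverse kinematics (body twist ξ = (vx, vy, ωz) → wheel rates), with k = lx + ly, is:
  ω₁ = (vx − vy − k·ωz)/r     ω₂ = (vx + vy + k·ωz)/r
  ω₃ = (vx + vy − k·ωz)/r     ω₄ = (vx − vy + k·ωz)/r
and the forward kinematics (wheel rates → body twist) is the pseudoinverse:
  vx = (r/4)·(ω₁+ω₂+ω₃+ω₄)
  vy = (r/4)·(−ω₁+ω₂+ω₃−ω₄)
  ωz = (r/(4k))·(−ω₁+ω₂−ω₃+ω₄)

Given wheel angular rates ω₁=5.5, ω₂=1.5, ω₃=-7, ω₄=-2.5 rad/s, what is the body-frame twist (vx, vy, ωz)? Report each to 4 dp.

(-0.0250, -0.0850, 0.0156)

k = lx + ly = 0.12 + 0.2 = 0.3200
ω₁+ω₂+ω₃+ω₄ = -2.5000  →  vx = (0.04/4)·-2.5000 = -0.0250
−ω₁+ω₂+ω₃−ω₄ = -8.5000  →  vy = (0.04/4)·-8.5000 = -0.0850
−ω₁+ω₂−ω₃+ω₄ = 0.5000  →  ωz = (0.04/1.2800)·0.5000 = 0.0156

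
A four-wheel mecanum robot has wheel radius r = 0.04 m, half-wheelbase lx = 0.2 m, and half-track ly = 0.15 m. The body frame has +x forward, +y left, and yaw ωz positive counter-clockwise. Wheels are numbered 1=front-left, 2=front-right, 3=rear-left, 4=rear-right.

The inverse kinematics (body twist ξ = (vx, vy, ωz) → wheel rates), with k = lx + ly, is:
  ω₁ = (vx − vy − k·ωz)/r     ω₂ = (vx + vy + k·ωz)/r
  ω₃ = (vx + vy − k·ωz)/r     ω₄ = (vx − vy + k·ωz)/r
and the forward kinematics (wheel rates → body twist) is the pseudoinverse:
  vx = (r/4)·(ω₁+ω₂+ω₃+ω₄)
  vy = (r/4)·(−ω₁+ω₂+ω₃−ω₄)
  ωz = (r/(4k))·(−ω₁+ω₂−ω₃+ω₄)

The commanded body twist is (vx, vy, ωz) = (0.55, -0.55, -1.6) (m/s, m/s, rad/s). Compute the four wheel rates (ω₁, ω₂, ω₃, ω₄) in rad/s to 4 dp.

(41.5000, -14.0000, 14.0000, 13.5000)

k = lx + ly = 0.2 + 0.15 = 0.3500;  k·ωz = 0.3500·-1.6 = -0.5600
ω₁ (FL) = (vx − vy − k·ωz)/r = 1.6600/0.04 = 41.5000
ω₂ (FR) = (vx + vy + k·ωz)/r = -0.5600/0.04 = -14.0000
ω₃ (RL) = (vx + vy − k·ωz)/r = 0.5600/0.04 = 14.0000
ω₄ (RR) = (vx − vy + k·ωz)/r = 0.5400/0.04 = 13.5000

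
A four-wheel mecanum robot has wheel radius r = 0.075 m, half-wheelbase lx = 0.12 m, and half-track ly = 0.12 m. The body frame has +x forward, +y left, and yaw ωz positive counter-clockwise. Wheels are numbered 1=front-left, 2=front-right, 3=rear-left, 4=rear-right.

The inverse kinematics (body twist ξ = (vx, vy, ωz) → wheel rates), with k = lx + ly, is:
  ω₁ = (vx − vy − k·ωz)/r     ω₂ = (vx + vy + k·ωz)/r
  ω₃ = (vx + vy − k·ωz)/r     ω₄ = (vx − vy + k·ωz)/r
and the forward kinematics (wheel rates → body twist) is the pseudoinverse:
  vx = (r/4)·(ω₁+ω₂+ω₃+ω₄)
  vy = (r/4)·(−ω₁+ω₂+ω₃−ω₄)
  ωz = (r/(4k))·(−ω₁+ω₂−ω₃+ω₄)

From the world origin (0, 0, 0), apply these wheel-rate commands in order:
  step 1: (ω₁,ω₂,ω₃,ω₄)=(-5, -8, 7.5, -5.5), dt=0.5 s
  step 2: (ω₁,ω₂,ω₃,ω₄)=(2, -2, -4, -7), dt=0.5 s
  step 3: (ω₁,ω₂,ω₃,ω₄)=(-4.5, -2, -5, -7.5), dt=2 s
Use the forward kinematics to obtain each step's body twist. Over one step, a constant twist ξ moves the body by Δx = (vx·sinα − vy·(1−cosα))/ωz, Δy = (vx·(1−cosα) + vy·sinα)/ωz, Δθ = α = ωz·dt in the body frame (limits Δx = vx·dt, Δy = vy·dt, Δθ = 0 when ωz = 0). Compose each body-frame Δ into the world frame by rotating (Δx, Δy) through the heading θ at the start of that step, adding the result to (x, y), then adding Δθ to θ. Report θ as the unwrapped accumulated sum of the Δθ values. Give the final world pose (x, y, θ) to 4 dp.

step 1: ξ=(vx,vy,ωz)=(-0.2062, 0.1875, -1.2500), dt=0.5 → body Δ=(-0.0682, 0.1190, -0.6250) → world pose (-0.0682, 0.1190, -0.6250)
step 2: ξ=(vx,vy,ωz)=(-0.2062, -0.0187, -0.5469), dt=0.5 → body Δ=(-0.1031, 0.0048, -0.2734) → world pose (-0.1490, 0.1831, -0.8984)
step 3: ξ=(vx,vy,ωz)=(-0.3563, 0.0938, 0.0000), dt=2.0 → body Δ=(-0.7125, 0.1875, 0.0000) → world pose (-0.4461, 0.8574, -0.8984)

(-0.4461, 0.8574, -0.8984)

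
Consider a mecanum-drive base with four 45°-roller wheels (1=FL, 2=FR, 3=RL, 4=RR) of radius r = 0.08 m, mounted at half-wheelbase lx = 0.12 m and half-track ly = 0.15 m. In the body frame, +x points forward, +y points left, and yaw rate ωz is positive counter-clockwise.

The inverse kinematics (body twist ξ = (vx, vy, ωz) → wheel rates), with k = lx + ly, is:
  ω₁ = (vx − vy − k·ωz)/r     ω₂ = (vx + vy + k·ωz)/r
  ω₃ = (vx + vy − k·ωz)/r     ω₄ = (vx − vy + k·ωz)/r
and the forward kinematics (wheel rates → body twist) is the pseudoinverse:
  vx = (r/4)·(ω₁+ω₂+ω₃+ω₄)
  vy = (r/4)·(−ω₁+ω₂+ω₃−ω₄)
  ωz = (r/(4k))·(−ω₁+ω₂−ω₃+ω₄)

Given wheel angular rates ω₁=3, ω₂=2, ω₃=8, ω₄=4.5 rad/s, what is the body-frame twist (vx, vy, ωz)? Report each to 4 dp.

(0.3500, 0.0500, -0.3333)

k = lx + ly = 0.12 + 0.15 = 0.2700
ω₁+ω₂+ω₃+ω₄ = 17.5000  →  vx = (0.08/4)·17.5000 = 0.3500
−ω₁+ω₂+ω₃−ω₄ = 2.5000  →  vy = (0.08/4)·2.5000 = 0.0500
−ω₁+ω₂−ω₃+ω₄ = -4.5000  →  ωz = (0.08/1.0800)·-4.5000 = -0.3333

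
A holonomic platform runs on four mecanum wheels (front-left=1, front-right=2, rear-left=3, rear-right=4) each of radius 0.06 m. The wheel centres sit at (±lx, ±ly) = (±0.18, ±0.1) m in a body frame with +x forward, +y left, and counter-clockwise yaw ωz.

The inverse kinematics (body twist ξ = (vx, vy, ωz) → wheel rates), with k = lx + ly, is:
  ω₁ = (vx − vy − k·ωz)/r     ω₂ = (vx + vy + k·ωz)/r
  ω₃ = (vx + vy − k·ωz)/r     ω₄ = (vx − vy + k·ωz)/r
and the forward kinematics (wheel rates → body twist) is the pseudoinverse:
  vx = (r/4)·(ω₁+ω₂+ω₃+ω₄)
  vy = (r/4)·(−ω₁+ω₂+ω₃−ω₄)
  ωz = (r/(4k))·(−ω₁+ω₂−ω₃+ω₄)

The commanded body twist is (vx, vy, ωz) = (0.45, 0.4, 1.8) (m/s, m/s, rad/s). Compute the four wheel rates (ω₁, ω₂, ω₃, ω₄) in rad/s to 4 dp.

k = lx + ly = 0.18 + 0.1 = 0.2800;  k·ωz = 0.2800·1.8 = 0.5040
ω₁ (FL) = (vx − vy − k·ωz)/r = -0.4540/0.06 = -7.5667
ω₂ (FR) = (vx + vy + k·ωz)/r = 1.3540/0.06 = 22.5667
ω₃ (RL) = (vx + vy − k·ωz)/r = 0.3460/0.06 = 5.7667
ω₄ (RR) = (vx − vy + k·ωz)/r = 0.5540/0.06 = 9.2333

(-7.5667, 22.5667, 5.7667, 9.2333)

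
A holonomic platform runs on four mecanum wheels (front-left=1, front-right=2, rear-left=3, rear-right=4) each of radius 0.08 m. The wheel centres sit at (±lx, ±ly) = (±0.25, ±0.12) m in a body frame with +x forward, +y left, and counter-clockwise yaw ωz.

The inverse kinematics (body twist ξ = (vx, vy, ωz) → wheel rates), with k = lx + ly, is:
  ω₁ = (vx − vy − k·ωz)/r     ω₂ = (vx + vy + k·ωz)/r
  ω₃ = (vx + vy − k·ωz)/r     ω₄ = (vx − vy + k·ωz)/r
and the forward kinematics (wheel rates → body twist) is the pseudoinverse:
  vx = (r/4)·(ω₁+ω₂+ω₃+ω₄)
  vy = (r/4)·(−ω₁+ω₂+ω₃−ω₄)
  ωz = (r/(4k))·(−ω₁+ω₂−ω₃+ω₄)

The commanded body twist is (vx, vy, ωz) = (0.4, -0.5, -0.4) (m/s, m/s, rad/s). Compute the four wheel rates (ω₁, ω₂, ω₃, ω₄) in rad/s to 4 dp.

(13.1000, -3.1000, 0.6000, 9.4000)

k = lx + ly = 0.25 + 0.12 = 0.3700;  k·ωz = 0.3700·-0.4 = -0.1480
ω₁ (FL) = (vx − vy − k·ωz)/r = 1.0480/0.08 = 13.1000
ω₂ (FR) = (vx + vy + k·ωz)/r = -0.2480/0.08 = -3.1000
ω₃ (RL) = (vx + vy − k·ωz)/r = 0.0480/0.08 = 0.6000
ω₄ (RR) = (vx − vy + k·ωz)/r = 0.7520/0.08 = 9.4000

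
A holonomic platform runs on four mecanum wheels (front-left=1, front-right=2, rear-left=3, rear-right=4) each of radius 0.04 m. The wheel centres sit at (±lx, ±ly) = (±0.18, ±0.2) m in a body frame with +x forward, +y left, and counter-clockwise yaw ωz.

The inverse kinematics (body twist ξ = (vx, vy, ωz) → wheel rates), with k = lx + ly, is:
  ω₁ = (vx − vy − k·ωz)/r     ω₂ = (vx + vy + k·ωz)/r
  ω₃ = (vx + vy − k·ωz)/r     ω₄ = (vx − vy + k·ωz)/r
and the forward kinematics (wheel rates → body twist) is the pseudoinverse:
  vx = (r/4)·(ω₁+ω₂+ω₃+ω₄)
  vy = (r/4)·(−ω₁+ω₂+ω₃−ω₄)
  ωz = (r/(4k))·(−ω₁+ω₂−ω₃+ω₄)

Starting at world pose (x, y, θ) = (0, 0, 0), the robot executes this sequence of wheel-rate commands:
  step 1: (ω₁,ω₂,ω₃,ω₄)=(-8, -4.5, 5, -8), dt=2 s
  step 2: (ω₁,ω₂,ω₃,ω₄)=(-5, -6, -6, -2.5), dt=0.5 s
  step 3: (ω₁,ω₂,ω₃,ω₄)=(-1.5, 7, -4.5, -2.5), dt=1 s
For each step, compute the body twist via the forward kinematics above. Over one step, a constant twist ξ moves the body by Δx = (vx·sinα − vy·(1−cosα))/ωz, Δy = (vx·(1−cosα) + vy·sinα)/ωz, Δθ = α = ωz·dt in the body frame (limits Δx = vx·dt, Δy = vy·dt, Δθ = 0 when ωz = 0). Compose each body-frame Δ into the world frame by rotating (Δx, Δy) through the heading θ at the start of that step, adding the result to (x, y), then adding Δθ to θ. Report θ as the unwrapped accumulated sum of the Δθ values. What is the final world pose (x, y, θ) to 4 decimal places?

(-0.3064, 0.4839, -0.1908)

step 1: ξ=(vx,vy,ωz)=(-0.1550, 0.1650, -0.2500), dt=2.0 → body Δ=(-0.2164, 0.3923, -0.5000) → world pose (-0.2164, 0.3923, -0.5000)
step 2: ξ=(vx,vy,ωz)=(-0.1950, -0.0450, 0.0658), dt=0.5 → body Δ=(-0.0971, -0.0241, 0.0329) → world pose (-0.3132, 0.4177, -0.4671)
step 3: ξ=(vx,vy,ωz)=(-0.0150, 0.0650, 0.2763), dt=1.0 → body Δ=(-0.0237, 0.0621, 0.2763) → world pose (-0.3064, 0.4839, -0.1908)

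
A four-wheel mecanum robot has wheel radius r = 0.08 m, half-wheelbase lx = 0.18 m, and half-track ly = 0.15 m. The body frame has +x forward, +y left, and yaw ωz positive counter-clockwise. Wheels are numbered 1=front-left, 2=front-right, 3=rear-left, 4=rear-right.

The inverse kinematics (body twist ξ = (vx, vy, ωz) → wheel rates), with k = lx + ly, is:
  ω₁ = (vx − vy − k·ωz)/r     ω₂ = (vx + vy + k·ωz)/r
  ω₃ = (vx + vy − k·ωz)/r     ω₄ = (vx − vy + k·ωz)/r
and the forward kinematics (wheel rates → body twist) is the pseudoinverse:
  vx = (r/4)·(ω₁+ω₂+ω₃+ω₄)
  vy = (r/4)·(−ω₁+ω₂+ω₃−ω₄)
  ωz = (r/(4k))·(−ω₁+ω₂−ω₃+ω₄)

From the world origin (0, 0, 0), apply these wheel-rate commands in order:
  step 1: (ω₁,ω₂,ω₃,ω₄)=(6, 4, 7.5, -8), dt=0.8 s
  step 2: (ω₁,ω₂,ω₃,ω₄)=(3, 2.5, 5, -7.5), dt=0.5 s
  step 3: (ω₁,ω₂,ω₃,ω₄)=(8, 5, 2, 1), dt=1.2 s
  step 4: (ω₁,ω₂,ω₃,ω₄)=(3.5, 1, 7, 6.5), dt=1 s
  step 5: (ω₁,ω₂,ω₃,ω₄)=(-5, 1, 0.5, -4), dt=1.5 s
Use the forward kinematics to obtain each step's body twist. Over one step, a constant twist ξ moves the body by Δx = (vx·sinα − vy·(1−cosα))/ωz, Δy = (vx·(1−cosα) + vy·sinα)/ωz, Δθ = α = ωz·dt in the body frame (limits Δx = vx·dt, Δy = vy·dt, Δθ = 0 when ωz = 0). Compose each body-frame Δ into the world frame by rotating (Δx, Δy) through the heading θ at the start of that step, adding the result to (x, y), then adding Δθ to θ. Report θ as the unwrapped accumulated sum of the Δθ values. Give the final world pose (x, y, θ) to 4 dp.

step 1: ξ=(vx,vy,ωz)=(0.1900, 0.2700, -1.0606), dt=0.8 → body Δ=(0.2207, 0.1303, -0.8485) → world pose (0.2207, 0.1303, -0.8485)
step 2: ξ=(vx,vy,ωz)=(0.0600, 0.2400, -0.7879), dt=0.5 → body Δ=(0.0526, 0.1111, -0.3939) → world pose (0.3388, 0.1643, -1.2424)
step 3: ξ=(vx,vy,ωz)=(0.3200, -0.0400, -0.2424), dt=1.2 → body Δ=(0.3717, -0.1028, -0.2909) → world pose (0.3613, -0.2207, -1.5333)
step 4: ξ=(vx,vy,ωz)=(0.3600, -0.0400, -0.1818), dt=1.0 → body Δ=(0.3544, -0.0724, -0.1818) → world pose (0.3023, -0.5775, -1.7152)
step 5: ξ=(vx,vy,ωz)=(-0.1500, 0.2100, 0.0909), dt=1.5 → body Δ=(-0.2457, 0.2987, 0.1364) → world pose (0.6332, -0.3773, -1.5788)

(0.6332, -0.3773, -1.5788)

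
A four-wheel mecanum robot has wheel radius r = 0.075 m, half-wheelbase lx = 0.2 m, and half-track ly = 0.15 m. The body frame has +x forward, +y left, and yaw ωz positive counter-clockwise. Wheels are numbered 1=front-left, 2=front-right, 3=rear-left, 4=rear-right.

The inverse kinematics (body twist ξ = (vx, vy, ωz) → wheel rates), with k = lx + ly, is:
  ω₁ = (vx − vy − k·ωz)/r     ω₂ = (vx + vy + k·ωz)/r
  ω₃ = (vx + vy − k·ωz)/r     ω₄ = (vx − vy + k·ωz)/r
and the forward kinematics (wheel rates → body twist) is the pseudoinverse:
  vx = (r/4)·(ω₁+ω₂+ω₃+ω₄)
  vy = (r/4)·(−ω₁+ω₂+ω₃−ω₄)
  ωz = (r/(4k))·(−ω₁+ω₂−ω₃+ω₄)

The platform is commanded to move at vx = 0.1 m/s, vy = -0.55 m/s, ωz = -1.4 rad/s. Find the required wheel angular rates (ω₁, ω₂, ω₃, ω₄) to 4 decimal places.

(15.2000, -12.5333, 0.5333, 2.1333)

k = lx + ly = 0.2 + 0.15 = 0.3500;  k·ωz = 0.3500·-1.4 = -0.4900
ω₁ (FL) = (vx − vy − k·ωz)/r = 1.1400/0.075 = 15.2000
ω₂ (FR) = (vx + vy + k·ωz)/r = -0.9400/0.075 = -12.5333
ω₃ (RL) = (vx + vy − k·ωz)/r = 0.0400/0.075 = 0.5333
ω₄ (RR) = (vx − vy + k·ωz)/r = 0.1600/0.075 = 2.1333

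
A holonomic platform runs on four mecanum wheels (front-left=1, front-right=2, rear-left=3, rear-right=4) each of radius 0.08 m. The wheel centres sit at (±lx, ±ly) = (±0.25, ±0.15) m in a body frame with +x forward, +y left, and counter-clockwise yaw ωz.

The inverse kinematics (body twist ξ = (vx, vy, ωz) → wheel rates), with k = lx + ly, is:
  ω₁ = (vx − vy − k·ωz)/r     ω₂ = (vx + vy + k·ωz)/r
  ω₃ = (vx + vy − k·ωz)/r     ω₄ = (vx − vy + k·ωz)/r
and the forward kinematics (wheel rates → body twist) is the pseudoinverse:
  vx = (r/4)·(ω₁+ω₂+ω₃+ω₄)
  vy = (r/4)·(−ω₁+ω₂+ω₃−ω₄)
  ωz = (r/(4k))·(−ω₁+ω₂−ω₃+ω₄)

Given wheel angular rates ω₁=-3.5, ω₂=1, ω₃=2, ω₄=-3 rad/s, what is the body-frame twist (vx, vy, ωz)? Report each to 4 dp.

(-0.0700, 0.1900, -0.0250)

k = lx + ly = 0.25 + 0.15 = 0.4000
ω₁+ω₂+ω₃+ω₄ = -3.5000  →  vx = (0.08/4)·-3.5000 = -0.0700
−ω₁+ω₂+ω₃−ω₄ = 9.5000  →  vy = (0.08/4)·9.5000 = 0.1900
−ω₁+ω₂−ω₃+ω₄ = -0.5000  →  ωz = (0.08/1.6000)·-0.5000 = -0.0250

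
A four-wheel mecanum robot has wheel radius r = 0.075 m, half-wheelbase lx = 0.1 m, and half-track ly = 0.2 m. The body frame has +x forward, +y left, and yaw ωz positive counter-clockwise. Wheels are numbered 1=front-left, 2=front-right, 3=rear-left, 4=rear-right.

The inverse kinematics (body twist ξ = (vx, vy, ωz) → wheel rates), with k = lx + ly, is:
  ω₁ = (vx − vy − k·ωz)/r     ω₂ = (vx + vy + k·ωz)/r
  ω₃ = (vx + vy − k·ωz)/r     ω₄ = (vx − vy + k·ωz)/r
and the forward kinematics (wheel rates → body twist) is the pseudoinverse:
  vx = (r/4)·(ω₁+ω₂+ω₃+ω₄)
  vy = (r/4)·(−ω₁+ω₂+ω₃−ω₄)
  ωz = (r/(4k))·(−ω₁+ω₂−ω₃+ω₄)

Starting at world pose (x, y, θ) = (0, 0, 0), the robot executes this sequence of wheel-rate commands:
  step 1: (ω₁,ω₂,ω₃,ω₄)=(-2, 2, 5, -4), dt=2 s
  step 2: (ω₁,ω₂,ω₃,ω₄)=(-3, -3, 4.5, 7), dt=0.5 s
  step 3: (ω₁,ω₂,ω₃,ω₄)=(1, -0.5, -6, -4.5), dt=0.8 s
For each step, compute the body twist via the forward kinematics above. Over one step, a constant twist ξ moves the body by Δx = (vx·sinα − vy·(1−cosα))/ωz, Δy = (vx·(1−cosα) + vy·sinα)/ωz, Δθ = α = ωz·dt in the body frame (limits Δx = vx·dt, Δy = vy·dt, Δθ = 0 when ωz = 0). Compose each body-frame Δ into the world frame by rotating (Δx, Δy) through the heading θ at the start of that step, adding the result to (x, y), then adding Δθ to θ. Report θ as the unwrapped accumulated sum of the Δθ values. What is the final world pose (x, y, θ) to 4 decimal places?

step 1: ξ=(vx,vy,ωz)=(0.0188, 0.2437, -0.3125), dt=2.0 → body Δ=(0.1826, 0.4450, -0.6250) → world pose (0.1826, 0.4450, -0.6250)
step 2: ξ=(vx,vy,ωz)=(0.1031, -0.0469, 0.1562), dt=0.5 → body Δ=(0.0524, -0.0214, 0.0781) → world pose (0.2125, 0.3970, -0.5469)
step 3: ξ=(vx,vy,ωz)=(-0.1875, -0.0562, 0.0000), dt=0.8 → body Δ=(-0.1500, -0.0450, 0.0000) → world pose (0.0610, 0.4366, -0.5469)

(0.0610, 0.4366, -0.5469)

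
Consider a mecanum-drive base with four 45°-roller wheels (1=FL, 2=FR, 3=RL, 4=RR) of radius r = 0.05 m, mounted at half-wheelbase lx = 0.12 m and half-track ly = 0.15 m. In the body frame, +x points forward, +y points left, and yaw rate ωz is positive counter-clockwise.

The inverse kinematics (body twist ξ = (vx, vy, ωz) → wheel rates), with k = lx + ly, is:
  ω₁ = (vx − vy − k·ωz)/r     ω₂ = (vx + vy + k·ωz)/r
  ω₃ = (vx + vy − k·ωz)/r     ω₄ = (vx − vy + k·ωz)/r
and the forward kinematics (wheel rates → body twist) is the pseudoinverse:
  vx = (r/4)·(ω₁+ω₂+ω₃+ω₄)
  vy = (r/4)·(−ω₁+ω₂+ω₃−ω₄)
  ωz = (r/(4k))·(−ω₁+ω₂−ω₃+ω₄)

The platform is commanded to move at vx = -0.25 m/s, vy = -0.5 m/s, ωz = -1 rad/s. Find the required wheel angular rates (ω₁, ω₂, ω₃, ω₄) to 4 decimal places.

k = lx + ly = 0.12 + 0.15 = 0.2700;  k·ωz = 0.2700·-1 = -0.2700
ω₁ (FL) = (vx − vy − k·ωz)/r = 0.5200/0.05 = 10.4000
ω₂ (FR) = (vx + vy + k·ωz)/r = -1.0200/0.05 = -20.4000
ω₃ (RL) = (vx + vy − k·ωz)/r = -0.4800/0.05 = -9.6000
ω₄ (RR) = (vx − vy + k·ωz)/r = -0.0200/0.05 = -0.4000

(10.4000, -20.4000, -9.6000, -0.4000)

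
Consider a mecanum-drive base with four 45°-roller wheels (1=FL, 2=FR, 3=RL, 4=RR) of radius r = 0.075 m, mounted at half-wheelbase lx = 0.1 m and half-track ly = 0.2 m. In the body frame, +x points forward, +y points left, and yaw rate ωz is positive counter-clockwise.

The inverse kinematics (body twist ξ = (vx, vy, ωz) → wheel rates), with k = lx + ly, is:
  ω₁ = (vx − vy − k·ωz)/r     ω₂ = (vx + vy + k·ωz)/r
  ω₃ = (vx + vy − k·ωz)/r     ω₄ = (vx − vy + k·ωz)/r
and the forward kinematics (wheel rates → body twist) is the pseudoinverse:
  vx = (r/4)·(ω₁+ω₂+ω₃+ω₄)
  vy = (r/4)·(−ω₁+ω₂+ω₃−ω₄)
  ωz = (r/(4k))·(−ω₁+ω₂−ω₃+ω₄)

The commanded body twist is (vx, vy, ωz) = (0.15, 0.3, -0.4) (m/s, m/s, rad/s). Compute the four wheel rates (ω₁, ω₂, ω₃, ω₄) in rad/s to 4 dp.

(-0.4000, 4.4000, 7.6000, -3.6000)

k = lx + ly = 0.1 + 0.2 = 0.3000;  k·ωz = 0.3000·-0.4 = -0.1200
ω₁ (FL) = (vx − vy − k·ωz)/r = -0.0300/0.075 = -0.4000
ω₂ (FR) = (vx + vy + k·ωz)/r = 0.3300/0.075 = 4.4000
ω₃ (RL) = (vx + vy − k·ωz)/r = 0.5700/0.075 = 7.6000
ω₄ (RR) = (vx − vy + k·ωz)/r = -0.2700/0.075 = -3.6000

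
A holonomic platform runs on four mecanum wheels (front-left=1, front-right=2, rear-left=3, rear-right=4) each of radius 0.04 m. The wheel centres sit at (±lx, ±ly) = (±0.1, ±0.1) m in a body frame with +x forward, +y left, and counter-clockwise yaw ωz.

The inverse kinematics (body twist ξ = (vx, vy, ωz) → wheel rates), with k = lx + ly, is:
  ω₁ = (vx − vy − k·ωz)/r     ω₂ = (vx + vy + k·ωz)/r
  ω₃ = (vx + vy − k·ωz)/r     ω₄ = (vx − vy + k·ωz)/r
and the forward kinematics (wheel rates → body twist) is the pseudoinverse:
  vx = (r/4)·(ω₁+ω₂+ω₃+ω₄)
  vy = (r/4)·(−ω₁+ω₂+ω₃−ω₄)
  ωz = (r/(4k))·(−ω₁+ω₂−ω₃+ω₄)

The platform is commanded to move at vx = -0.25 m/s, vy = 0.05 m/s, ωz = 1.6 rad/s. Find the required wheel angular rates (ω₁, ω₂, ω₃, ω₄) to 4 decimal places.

(-15.5000, 3.0000, -13.0000, 0.5000)

k = lx + ly = 0.1 + 0.1 = 0.2000;  k·ωz = 0.2000·1.6 = 0.3200
ω₁ (FL) = (vx − vy − k·ωz)/r = -0.6200/0.04 = -15.5000
ω₂ (FR) = (vx + vy + k·ωz)/r = 0.1200/0.04 = 3.0000
ω₃ (RL) = (vx + vy − k·ωz)/r = -0.5200/0.04 = -13.0000
ω₄ (RR) = (vx − vy + k·ωz)/r = 0.0200/0.04 = 0.5000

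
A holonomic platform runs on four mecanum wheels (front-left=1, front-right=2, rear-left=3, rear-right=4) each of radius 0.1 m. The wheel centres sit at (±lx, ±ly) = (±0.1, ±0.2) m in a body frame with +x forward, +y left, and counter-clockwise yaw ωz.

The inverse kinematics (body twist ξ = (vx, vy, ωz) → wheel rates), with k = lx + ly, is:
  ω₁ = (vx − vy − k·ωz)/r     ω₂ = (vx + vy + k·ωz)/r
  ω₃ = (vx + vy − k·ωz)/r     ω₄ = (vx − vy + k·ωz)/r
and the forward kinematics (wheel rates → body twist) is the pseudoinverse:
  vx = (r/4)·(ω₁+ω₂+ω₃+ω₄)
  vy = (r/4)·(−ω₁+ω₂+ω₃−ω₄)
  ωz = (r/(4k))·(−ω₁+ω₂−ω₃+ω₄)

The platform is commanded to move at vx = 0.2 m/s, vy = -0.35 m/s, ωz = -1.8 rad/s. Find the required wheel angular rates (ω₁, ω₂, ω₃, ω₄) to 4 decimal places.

k = lx + ly = 0.1 + 0.2 = 0.3000;  k·ωz = 0.3000·-1.8 = -0.5400
ω₁ (FL) = (vx − vy − k·ωz)/r = 1.0900/0.1 = 10.9000
ω₂ (FR) = (vx + vy + k·ωz)/r = -0.6900/0.1 = -6.9000
ω₃ (RL) = (vx + vy − k·ωz)/r = 0.3900/0.1 = 3.9000
ω₄ (RR) = (vx − vy + k·ωz)/r = 0.0100/0.1 = 0.1000

(10.9000, -6.9000, 3.9000, 0.1000)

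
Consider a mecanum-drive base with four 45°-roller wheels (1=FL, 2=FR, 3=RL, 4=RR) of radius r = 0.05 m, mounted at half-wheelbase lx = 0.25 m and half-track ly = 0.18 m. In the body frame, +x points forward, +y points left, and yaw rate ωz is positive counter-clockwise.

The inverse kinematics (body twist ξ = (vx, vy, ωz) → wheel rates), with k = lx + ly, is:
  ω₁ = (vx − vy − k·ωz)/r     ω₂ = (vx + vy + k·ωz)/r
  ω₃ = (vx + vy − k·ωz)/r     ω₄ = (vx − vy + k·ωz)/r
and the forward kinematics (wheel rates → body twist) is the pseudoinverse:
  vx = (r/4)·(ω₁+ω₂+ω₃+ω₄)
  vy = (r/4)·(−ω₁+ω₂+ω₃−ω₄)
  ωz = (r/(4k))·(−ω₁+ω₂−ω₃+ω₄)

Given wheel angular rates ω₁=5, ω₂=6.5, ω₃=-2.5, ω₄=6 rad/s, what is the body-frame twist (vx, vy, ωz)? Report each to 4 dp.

k = lx + ly = 0.25 + 0.18 = 0.4300
ω₁+ω₂+ω₃+ω₄ = 15.0000  →  vx = (0.05/4)·15.0000 = 0.1875
−ω₁+ω₂+ω₃−ω₄ = -7.0000  →  vy = (0.05/4)·-7.0000 = -0.0875
−ω₁+ω₂−ω₃+ω₄ = 10.0000  →  ωz = (0.05/1.7200)·10.0000 = 0.2907

(0.1875, -0.0875, 0.2907)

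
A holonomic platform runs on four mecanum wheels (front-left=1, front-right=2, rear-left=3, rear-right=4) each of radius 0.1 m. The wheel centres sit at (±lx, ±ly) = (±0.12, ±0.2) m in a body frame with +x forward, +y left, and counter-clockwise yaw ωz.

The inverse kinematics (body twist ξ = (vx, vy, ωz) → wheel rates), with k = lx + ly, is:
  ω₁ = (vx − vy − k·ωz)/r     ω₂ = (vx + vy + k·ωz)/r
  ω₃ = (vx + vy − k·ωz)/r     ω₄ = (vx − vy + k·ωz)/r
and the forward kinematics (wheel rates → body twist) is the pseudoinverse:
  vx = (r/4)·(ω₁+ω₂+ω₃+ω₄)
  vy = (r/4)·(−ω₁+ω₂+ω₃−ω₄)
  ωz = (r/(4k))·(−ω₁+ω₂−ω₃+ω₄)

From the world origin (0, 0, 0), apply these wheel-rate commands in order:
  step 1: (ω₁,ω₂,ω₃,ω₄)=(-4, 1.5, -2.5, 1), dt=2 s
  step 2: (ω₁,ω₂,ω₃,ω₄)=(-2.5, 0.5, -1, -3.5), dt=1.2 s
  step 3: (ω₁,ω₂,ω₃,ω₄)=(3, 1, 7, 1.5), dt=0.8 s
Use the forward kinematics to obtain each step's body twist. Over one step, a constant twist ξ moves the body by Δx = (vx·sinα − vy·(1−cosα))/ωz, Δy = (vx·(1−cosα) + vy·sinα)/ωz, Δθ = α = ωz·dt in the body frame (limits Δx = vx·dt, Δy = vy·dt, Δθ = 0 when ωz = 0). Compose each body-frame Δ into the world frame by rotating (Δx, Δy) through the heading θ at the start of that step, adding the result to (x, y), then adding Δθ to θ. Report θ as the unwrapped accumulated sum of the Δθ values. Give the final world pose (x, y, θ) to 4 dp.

step 1: ξ=(vx,vy,ωz)=(-0.1000, 0.0500, 0.7031), dt=2.0 → body Δ=(-0.1998, -0.0488, 1.4062) → world pose (-0.1998, -0.0488, 1.4062)
step 2: ξ=(vx,vy,ωz)=(-0.1625, 0.1375, 0.0391), dt=1.2 → body Δ=(-0.1988, 0.1604, 0.0469) → world pose (-0.3905, -0.2186, 1.4531)
step 3: ξ=(vx,vy,ωz)=(0.3125, 0.0875, -0.5859), dt=0.8 → body Δ=(0.2571, 0.0099, -0.4688) → world pose (-0.3702, 0.0378, 0.9844)

(-0.3702, 0.0378, 0.9844)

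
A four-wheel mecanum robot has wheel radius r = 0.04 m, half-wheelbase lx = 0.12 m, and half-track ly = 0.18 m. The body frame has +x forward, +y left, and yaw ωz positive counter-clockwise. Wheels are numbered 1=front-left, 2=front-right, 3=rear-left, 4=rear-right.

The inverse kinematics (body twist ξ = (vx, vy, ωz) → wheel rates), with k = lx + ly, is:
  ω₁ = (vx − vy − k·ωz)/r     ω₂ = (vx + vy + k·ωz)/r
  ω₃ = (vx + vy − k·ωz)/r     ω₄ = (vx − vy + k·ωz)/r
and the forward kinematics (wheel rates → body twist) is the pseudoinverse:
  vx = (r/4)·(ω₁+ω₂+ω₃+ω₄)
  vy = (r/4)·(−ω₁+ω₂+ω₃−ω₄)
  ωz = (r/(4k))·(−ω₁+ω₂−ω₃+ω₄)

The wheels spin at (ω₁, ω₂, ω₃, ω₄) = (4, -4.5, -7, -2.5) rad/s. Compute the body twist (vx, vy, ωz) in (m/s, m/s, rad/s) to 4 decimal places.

(-0.1000, -0.1300, -0.1333)

k = lx + ly = 0.12 + 0.18 = 0.3000
ω₁+ω₂+ω₃+ω₄ = -10.0000  →  vx = (0.04/4)·-10.0000 = -0.1000
−ω₁+ω₂+ω₃−ω₄ = -13.0000  →  vy = (0.04/4)·-13.0000 = -0.1300
−ω₁+ω₂−ω₃+ω₄ = -4.0000  →  ωz = (0.04/1.2000)·-4.0000 = -0.1333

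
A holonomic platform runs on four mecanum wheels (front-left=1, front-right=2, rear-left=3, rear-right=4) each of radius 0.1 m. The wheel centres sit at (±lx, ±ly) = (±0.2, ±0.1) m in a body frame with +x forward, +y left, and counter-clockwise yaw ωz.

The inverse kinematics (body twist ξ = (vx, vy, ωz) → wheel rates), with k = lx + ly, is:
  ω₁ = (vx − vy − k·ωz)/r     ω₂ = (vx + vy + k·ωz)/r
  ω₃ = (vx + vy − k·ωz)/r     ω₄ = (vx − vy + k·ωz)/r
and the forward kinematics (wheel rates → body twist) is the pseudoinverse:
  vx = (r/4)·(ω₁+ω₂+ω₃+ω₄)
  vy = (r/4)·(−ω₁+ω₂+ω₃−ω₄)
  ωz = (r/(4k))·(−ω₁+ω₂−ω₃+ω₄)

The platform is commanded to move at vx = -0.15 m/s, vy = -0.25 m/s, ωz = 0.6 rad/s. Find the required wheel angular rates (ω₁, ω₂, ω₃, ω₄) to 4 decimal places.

k = lx + ly = 0.2 + 0.1 = 0.3000;  k·ωz = 0.3000·0.6 = 0.1800
ω₁ (FL) = (vx − vy − k·ωz)/r = -0.0800/0.1 = -0.8000
ω₂ (FR) = (vx + vy + k·ωz)/r = -0.2200/0.1 = -2.2000
ω₃ (RL) = (vx + vy − k·ωz)/r = -0.5800/0.1 = -5.8000
ω₄ (RR) = (vx − vy + k·ωz)/r = 0.2800/0.1 = 2.8000

(-0.8000, -2.2000, -5.8000, 2.8000)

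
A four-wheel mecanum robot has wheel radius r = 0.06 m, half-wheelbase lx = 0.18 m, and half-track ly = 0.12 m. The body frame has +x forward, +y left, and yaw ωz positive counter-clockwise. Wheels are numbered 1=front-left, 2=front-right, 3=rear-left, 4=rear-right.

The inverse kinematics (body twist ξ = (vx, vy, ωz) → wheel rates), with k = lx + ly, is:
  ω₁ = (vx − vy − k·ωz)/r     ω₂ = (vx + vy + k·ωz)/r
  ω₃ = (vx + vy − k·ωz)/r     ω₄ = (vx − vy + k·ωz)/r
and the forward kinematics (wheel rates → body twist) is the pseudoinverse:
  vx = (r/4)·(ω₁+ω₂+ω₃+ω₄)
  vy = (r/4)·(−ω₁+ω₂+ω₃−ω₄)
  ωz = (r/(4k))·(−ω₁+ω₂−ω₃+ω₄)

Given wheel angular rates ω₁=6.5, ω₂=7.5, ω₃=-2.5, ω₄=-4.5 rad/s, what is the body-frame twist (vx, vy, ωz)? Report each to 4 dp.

(0.1050, 0.0450, -0.0500)

k = lx + ly = 0.18 + 0.12 = 0.3000
ω₁+ω₂+ω₃+ω₄ = 7.0000  →  vx = (0.06/4)·7.0000 = 0.1050
−ω₁+ω₂+ω₃−ω₄ = 3.0000  →  vy = (0.06/4)·3.0000 = 0.0450
−ω₁+ω₂−ω₃+ω₄ = -1.0000  →  ωz = (0.06/1.2000)·-1.0000 = -0.0500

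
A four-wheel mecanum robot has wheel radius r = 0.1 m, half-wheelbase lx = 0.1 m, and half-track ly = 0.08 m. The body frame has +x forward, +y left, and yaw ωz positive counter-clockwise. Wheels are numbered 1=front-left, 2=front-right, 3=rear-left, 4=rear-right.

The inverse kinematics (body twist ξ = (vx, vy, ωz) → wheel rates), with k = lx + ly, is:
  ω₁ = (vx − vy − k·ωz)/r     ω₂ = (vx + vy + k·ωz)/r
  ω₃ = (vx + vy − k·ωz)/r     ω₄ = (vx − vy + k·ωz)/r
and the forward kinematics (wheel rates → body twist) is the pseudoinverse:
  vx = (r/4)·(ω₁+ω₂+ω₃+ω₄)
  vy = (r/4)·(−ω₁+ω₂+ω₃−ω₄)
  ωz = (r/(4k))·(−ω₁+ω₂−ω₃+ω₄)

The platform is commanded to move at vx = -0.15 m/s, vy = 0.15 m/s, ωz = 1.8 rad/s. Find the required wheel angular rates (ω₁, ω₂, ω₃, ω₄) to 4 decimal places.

(-6.2400, 3.2400, -3.2400, 0.2400)

k = lx + ly = 0.1 + 0.08 = 0.1800;  k·ωz = 0.1800·1.8 = 0.3240
ω₁ (FL) = (vx − vy − k·ωz)/r = -0.6240/0.1 = -6.2400
ω₂ (FR) = (vx + vy + k·ωz)/r = 0.3240/0.1 = 3.2400
ω₃ (RL) = (vx + vy − k·ωz)/r = -0.3240/0.1 = -3.2400
ω₄ (RR) = (vx − vy + k·ωz)/r = 0.0240/0.1 = 0.2400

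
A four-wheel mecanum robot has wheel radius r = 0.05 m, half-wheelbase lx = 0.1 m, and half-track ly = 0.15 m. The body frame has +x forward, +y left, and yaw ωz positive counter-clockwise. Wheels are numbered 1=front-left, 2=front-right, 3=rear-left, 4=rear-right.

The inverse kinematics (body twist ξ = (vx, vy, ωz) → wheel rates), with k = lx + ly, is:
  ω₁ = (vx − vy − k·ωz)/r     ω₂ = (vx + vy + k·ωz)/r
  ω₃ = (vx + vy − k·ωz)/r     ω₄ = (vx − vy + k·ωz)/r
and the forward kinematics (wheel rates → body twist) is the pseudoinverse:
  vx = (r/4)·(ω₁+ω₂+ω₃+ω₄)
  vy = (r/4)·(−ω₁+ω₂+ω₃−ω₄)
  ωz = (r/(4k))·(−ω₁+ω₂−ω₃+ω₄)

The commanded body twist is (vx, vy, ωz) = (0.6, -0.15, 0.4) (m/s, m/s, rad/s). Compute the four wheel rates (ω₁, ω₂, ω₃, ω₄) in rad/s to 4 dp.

k = lx + ly = 0.1 + 0.15 = 0.2500;  k·ωz = 0.2500·0.4 = 0.1000
ω₁ (FL) = (vx − vy − k·ωz)/r = 0.6500/0.05 = 13.0000
ω₂ (FR) = (vx + vy + k·ωz)/r = 0.5500/0.05 = 11.0000
ω₃ (RL) = (vx + vy − k·ωz)/r = 0.3500/0.05 = 7.0000
ω₄ (RR) = (vx − vy + k·ωz)/r = 0.8500/0.05 = 17.0000

(13.0000, 11.0000, 7.0000, 17.0000)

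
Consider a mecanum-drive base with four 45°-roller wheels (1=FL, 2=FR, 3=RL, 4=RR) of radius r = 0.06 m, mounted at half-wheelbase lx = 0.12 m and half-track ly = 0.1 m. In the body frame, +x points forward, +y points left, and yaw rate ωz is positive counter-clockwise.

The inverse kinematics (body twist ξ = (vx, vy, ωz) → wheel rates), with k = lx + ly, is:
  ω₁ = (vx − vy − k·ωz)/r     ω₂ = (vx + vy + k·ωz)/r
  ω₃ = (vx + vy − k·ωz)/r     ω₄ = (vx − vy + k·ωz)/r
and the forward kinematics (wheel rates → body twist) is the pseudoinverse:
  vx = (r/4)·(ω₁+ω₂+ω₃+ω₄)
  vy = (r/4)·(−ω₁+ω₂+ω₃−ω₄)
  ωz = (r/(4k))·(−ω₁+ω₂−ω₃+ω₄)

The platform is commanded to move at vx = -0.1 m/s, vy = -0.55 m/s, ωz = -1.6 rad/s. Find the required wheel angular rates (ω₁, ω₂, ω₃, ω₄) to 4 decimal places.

(13.3667, -16.7000, -4.9667, 1.6333)

k = lx + ly = 0.12 + 0.1 = 0.2200;  k·ωz = 0.2200·-1.6 = -0.3520
ω₁ (FL) = (vx − vy − k·ωz)/r = 0.8020/0.06 = 13.3667
ω₂ (FR) = (vx + vy + k·ωz)/r = -1.0020/0.06 = -16.7000
ω₃ (RL) = (vx + vy − k·ωz)/r = -0.2980/0.06 = -4.9667
ω₄ (RR) = (vx − vy + k·ωz)/r = 0.0980/0.06 = 1.6333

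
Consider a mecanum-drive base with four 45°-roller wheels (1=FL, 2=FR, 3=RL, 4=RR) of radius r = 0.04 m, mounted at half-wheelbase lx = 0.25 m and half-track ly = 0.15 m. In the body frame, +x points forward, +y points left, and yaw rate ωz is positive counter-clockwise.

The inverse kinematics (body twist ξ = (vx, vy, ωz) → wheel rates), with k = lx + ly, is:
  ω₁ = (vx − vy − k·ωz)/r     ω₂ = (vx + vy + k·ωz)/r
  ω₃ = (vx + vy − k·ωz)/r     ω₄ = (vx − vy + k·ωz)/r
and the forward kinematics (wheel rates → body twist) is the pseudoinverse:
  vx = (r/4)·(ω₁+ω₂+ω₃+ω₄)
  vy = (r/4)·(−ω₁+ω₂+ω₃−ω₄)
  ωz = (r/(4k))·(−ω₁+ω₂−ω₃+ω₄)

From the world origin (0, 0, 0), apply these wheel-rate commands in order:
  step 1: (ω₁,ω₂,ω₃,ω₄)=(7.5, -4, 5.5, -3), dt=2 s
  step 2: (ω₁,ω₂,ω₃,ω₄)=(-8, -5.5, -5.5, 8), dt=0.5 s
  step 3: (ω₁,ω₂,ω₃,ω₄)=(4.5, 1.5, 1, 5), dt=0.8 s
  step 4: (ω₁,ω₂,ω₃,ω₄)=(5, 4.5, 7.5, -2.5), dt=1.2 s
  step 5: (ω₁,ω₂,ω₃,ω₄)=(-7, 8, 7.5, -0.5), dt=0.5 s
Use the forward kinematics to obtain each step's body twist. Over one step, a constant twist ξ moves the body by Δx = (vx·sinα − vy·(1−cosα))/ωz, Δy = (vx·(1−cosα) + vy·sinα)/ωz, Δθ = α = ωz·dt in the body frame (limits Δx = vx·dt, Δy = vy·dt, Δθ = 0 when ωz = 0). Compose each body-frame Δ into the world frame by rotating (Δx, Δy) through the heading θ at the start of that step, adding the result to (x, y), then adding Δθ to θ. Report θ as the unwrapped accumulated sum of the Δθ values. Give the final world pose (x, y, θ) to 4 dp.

step 1: ξ=(vx,vy,ωz)=(0.0600, -0.0300, -0.5000), dt=2.0 → body Δ=(0.0734, -0.1057, -1.0000) → world pose (0.0734, -0.1057, -1.0000)
step 2: ξ=(vx,vy,ωz)=(-0.1100, -0.1100, 0.4000), dt=0.5 → body Δ=(-0.0492, -0.0601, 0.2000) → world pose (-0.0037, -0.0968, -0.8000)
step 3: ξ=(vx,vy,ωz)=(0.1200, -0.0700, 0.0250), dt=0.8 → body Δ=(0.0966, -0.0550, 0.0200) → world pose (0.0240, -0.2044, -0.7800)
step 4: ξ=(vx,vy,ωz)=(0.1450, 0.0950, -0.2625), dt=1.2 → body Δ=(0.1889, 0.0849, -0.3150) → world pose (0.2181, -0.2769, -1.0950)
step 5: ξ=(vx,vy,ωz)=(0.0800, 0.2300, 0.1750), dt=0.5 → body Δ=(0.0349, 0.1166, 0.0875) → world pose (0.3377, -0.2545, -1.0075)

(0.3377, -0.2545, -1.0075)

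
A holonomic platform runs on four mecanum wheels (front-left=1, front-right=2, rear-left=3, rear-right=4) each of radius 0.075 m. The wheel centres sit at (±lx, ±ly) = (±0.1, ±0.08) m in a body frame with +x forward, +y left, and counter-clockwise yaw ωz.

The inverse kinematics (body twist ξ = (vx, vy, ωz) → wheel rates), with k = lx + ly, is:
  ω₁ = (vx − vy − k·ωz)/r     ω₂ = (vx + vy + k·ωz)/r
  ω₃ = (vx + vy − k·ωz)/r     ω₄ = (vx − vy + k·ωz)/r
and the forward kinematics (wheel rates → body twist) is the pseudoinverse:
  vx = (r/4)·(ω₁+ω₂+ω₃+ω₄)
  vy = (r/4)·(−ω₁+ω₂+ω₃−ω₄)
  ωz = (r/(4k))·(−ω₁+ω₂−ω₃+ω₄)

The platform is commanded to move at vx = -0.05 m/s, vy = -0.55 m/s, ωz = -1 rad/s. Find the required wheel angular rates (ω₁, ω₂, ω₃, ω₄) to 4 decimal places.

k = lx + ly = 0.1 + 0.08 = 0.1800;  k·ωz = 0.1800·-1 = -0.1800
ω₁ (FL) = (vx − vy − k·ωz)/r = 0.6800/0.075 = 9.0667
ω₂ (FR) = (vx + vy + k·ωz)/r = -0.7800/0.075 = -10.4000
ω₃ (RL) = (vx + vy − k·ωz)/r = -0.4200/0.075 = -5.6000
ω₄ (RR) = (vx − vy + k·ωz)/r = 0.3200/0.075 = 4.2667

(9.0667, -10.4000, -5.6000, 4.2667)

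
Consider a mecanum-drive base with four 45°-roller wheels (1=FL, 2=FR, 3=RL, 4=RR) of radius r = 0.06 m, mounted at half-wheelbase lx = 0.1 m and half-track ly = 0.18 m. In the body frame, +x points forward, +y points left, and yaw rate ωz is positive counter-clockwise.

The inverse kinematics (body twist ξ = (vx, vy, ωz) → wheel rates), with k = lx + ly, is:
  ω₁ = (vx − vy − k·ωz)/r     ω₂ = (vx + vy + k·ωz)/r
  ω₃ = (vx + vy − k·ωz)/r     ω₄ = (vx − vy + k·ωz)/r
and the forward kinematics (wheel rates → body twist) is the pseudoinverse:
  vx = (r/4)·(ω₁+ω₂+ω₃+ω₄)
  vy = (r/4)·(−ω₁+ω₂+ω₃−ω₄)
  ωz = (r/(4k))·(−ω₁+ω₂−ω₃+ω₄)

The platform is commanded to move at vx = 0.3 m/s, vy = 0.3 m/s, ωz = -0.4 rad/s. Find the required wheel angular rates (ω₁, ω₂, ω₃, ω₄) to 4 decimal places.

k = lx + ly = 0.1 + 0.18 = 0.2800;  k·ωz = 0.2800·-0.4 = -0.1120
ω₁ (FL) = (vx − vy − k·ωz)/r = 0.1120/0.06 = 1.8667
ω₂ (FR) = (vx + vy + k·ωz)/r = 0.4880/0.06 = 8.1333
ω₃ (RL) = (vx + vy − k·ωz)/r = 0.7120/0.06 = 11.8667
ω₄ (RR) = (vx − vy + k·ωz)/r = -0.1120/0.06 = -1.8667

(1.8667, 8.1333, 11.8667, -1.8667)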